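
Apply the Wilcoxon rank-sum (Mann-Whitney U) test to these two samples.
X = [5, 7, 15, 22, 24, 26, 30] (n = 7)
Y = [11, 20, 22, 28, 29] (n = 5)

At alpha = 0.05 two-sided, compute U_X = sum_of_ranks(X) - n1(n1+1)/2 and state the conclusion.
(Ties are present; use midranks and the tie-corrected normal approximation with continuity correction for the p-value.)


Step 1: Combine and sort all 12 observations; assign midranks.
sorted (value, group): (5,X), (7,X), (11,Y), (15,X), (20,Y), (22,X), (22,Y), (24,X), (26,X), (28,Y), (29,Y), (30,X)
ranks: 5->1, 7->2, 11->3, 15->4, 20->5, 22->6.5, 22->6.5, 24->8, 26->9, 28->10, 29->11, 30->12
Step 2: Rank sum for X: R1 = 1 + 2 + 4 + 6.5 + 8 + 9 + 12 = 42.5.
Step 3: U_X = R1 - n1(n1+1)/2 = 42.5 - 7*8/2 = 42.5 - 28 = 14.5.
       U_Y = n1*n2 - U_X = 35 - 14.5 = 20.5.
Step 4: Ties are present, so use the tie-corrected normal approximation (with continuity correction) for the p-value.
Step 5: p-value = 0.684221; compare to alpha = 0.05. fail to reject H0.

U_X = 14.5, p = 0.684221, fail to reject H0 at alpha = 0.05.


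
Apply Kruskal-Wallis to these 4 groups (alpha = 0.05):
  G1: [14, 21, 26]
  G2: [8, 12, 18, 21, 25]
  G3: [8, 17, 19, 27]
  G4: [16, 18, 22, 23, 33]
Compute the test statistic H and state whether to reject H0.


Step 1: Combine all N = 17 observations and assign midranks.
sorted (value, group, rank): (8,G2,1.5), (8,G3,1.5), (12,G2,3), (14,G1,4), (16,G4,5), (17,G3,6), (18,G2,7.5), (18,G4,7.5), (19,G3,9), (21,G1,10.5), (21,G2,10.5), (22,G4,12), (23,G4,13), (25,G2,14), (26,G1,15), (27,G3,16), (33,G4,17)
Step 2: Sum ranks within each group.
R_1 = 29.5 (n_1 = 3)
R_2 = 36.5 (n_2 = 5)
R_3 = 32.5 (n_3 = 4)
R_4 = 54.5 (n_4 = 5)
Step 3: H = 12/(N(N+1)) * sum(R_i^2/n_i) - 3(N+1)
     = 12/(17*18) * (29.5^2/3 + 36.5^2/5 + 32.5^2/4 + 54.5^2/5) - 3*18
     = 0.039216 * 1414.65 - 54
     = 1.476307.
Step 4: Ties present; correction factor C = 1 - 18/(17^3 - 17) = 0.996324. Corrected H = 1.476307 / 0.996324 = 1.481755.
Step 5: Under H0, H ~ chi^2(3); p-value = 0.686488.
Step 6: alpha = 0.05. fail to reject H0.

H = 1.4818, df = 3, p = 0.686488, fail to reject H0.


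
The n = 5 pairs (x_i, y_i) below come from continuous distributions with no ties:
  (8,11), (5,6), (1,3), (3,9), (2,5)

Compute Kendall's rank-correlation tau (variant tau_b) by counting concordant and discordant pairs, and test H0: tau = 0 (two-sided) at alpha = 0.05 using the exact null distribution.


Step 1: Enumerate the 10 unordered pairs (i,j) with i<j and classify each by sign(x_j-x_i) * sign(y_j-y_i).
  (1,2):dx=-3,dy=-5->C; (1,3):dx=-7,dy=-8->C; (1,4):dx=-5,dy=-2->C; (1,5):dx=-6,dy=-6->C
  (2,3):dx=-4,dy=-3->C; (2,4):dx=-2,dy=+3->D; (2,5):dx=-3,dy=-1->C; (3,4):dx=+2,dy=+6->C
  (3,5):dx=+1,dy=+2->C; (4,5):dx=-1,dy=-4->C
Step 2: C = 9, D = 1, total pairs = 10.
Step 3: tau = (C - D)/(n(n-1)/2) = (9 - 1)/10 = 0.800000.
Step 4: Exact two-sided p-value (enumerate n! = 120 permutations of y under H0): p = 0.083333.
Step 5: alpha = 0.05. fail to reject H0.

tau_b = 0.8000 (C=9, D=1), p = 0.083333, fail to reject H0.


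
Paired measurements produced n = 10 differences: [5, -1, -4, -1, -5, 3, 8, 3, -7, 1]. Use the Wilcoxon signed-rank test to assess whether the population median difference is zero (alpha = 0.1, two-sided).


Step 1: Drop any zero differences (none here) and take |d_i|.
|d| = [5, 1, 4, 1, 5, 3, 8, 3, 7, 1]
Step 2: Midrank |d_i| (ties get averaged ranks).
ranks: |5|->7.5, |1|->2, |4|->6, |1|->2, |5|->7.5, |3|->4.5, |8|->10, |3|->4.5, |7|->9, |1|->2
Step 3: Attach original signs; sum ranks with positive sign and with negative sign.
W+ = 7.5 + 4.5 + 10 + 4.5 + 2 = 28.5
W- = 2 + 6 + 2 + 7.5 + 9 = 26.5
(Check: W+ + W- = 55 should equal n(n+1)/2 = 55.)
Step 4: Test statistic W = min(W+, W-) = 26.5.
Step 5: Ties in |d|, so use the tie-corrected normal approximation.
        E[W] = n(n+1)/4 = 10*11/4 = 27.5.
        Tie groups: |d|=1 (t=3), |d|=3 (t=2), |d|=5 (t=2); sum(t^3 - t) = 36.
        Var[W] = n(n+1)(2n+1)/24 - sum(t^3-t)/48 = 2310/24 - 36/48 = 95.5.
        z = (W - E[W]) / sqrt(Var[W]) = (26.5 - 27.5) / 9.7724 = -0.1023.
        Two-sided p = 2*Phi(z) = 0.918496.
Step 6: alpha = 0.1. fail to reject H0.

W+ = 28.5, W- = 26.5, W = min = 26.5, p = 0.918496, fail to reject H0.


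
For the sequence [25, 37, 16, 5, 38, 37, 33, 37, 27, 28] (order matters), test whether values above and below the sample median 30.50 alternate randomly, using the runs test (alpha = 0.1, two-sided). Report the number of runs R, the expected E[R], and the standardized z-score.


Step 1: Compute median = 30.50; label A = above, B = below.
Labels in order: BABBAAAABB  (n_A = 5, n_B = 5)
Step 2: Count runs R = 5.
Step 3: Under H0 (random ordering), E[R] = 2*n_A*n_B/(n_A+n_B) + 1 = 2*5*5/10 + 1 = 6.0000.
        Var[R] = 2*n_A*n_B*(2*n_A*n_B - n_A - n_B) / ((n_A+n_B)^2 * (n_A+n_B-1)) = 2000/900 = 2.2222.
        SD[R] = 1.4907.
Step 4: Continuity-corrected z = (R + 0.5 - E[R]) / SD[R] = (5 + 0.5 - 6.0000) / 1.4907 = -0.3354.
Step 5: Two-sided p-value via normal approximation = 2*(1 - Phi(|z|)) = 0.737316.
Step 6: alpha = 0.1. fail to reject H0.

R = 5, z = -0.3354, p = 0.737316, fail to reject H0.


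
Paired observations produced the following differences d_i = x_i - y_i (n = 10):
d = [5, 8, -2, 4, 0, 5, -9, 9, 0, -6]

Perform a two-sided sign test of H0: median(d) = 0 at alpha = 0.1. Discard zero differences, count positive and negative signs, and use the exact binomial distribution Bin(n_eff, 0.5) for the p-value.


Step 1: Discard zero differences. Original n = 10; n_eff = number of nonzero differences = 8.
Nonzero differences (with sign): +5, +8, -2, +4, +5, -9, +9, -6
Step 2: Count signs: positive = 5, negative = 3.
Step 3: Under H0: P(positive) = 0.5, so the number of positives S ~ Bin(8, 0.5).
Step 4: Two-sided exact p-value = sum of Bin(8,0.5) probabilities at or below the observed probability = 0.726562.
Step 5: alpha = 0.1. fail to reject H0.

n_eff = 8, pos = 5, neg = 3, p = 0.726562, fail to reject H0.


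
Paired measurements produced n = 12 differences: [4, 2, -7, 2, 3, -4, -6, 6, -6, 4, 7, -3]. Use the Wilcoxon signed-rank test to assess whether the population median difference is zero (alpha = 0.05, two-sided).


Step 1: Drop any zero differences (none here) and take |d_i|.
|d| = [4, 2, 7, 2, 3, 4, 6, 6, 6, 4, 7, 3]
Step 2: Midrank |d_i| (ties get averaged ranks).
ranks: |4|->6, |2|->1.5, |7|->11.5, |2|->1.5, |3|->3.5, |4|->6, |6|->9, |6|->9, |6|->9, |4|->6, |7|->11.5, |3|->3.5
Step 3: Attach original signs; sum ranks with positive sign and with negative sign.
W+ = 6 + 1.5 + 1.5 + 3.5 + 9 + 6 + 11.5 = 39
W- = 11.5 + 6 + 9 + 9 + 3.5 = 39
(Check: W+ + W- = 78 should equal n(n+1)/2 = 78.)
Step 4: Test statistic W = min(W+, W-) = 39.
Step 5: Ties in |d|, so use the tie-corrected normal approximation.
        E[W] = n(n+1)/4 = 12*13/4 = 39.
        Tie groups: |d|=2 (t=2), |d|=3 (t=2), |d|=4 (t=3), |d|=6 (t=3), |d|=7 (t=2); sum(t^3 - t) = 66.
        Var[W] = n(n+1)(2n+1)/24 - sum(t^3-t)/48 = 3900/24 - 66/48 = 161.125.
        z = (W - E[W]) / sqrt(Var[W]) = (39 - 39) / 12.6935 = 0.0000.
        Two-sided p = 2*Phi(z) = 1.000000.
Step 6: alpha = 0.05. fail to reject H0.

W+ = 39, W- = 39, W = min = 39, p = 1.000000, fail to reject H0.


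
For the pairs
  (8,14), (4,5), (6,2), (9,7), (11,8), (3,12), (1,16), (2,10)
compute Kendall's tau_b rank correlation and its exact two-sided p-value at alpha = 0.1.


Step 1: Enumerate the 28 unordered pairs (i,j) with i<j and classify each by sign(x_j-x_i) * sign(y_j-y_i).
  (1,2):dx=-4,dy=-9->C; (1,3):dx=-2,dy=-12->C; (1,4):dx=+1,dy=-7->D; (1,5):dx=+3,dy=-6->D
  (1,6):dx=-5,dy=-2->C; (1,7):dx=-7,dy=+2->D; (1,8):dx=-6,dy=-4->C; (2,3):dx=+2,dy=-3->D
  (2,4):dx=+5,dy=+2->C; (2,5):dx=+7,dy=+3->C; (2,6):dx=-1,dy=+7->D; (2,7):dx=-3,dy=+11->D
  (2,8):dx=-2,dy=+5->D; (3,4):dx=+3,dy=+5->C; (3,5):dx=+5,dy=+6->C; (3,6):dx=-3,dy=+10->D
  (3,7):dx=-5,dy=+14->D; (3,8):dx=-4,dy=+8->D; (4,5):dx=+2,dy=+1->C; (4,6):dx=-6,dy=+5->D
  (4,7):dx=-8,dy=+9->D; (4,8):dx=-7,dy=+3->D; (5,6):dx=-8,dy=+4->D; (5,7):dx=-10,dy=+8->D
  (5,8):dx=-9,dy=+2->D; (6,7):dx=-2,dy=+4->D; (6,8):dx=-1,dy=-2->C; (7,8):dx=+1,dy=-6->D
Step 2: C = 10, D = 18, total pairs = 28.
Step 3: tau = (C - D)/(n(n-1)/2) = (10 - 18)/28 = -0.285714.
Step 4: Exact two-sided p-value (enumerate n! = 40320 permutations of y under H0): p = 0.398760.
Step 5: alpha = 0.1. fail to reject H0.

tau_b = -0.2857 (C=10, D=18), p = 0.398760, fail to reject H0.


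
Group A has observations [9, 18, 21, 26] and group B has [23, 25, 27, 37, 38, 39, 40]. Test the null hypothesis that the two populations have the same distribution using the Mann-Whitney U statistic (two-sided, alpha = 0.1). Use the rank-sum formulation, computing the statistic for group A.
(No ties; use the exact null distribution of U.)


Step 1: Combine and sort all 11 observations; assign midranks.
sorted (value, group): (9,X), (18,X), (21,X), (23,Y), (25,Y), (26,X), (27,Y), (37,Y), (38,Y), (39,Y), (40,Y)
ranks: 9->1, 18->2, 21->3, 23->4, 25->5, 26->6, 27->7, 37->8, 38->9, 39->10, 40->11
Step 2: Rank sum for X: R1 = 1 + 2 + 3 + 6 = 12.
Step 3: U_X = R1 - n1(n1+1)/2 = 12 - 4*5/2 = 12 - 10 = 2.
       U_Y = n1*n2 - U_X = 28 - 2 = 26.
Step 4: No ties, so the exact null distribution of U (based on enumerating the C(11,4) = 330 equally likely rank assignments) gives the two-sided p-value.
Step 5: p-value = 0.024242; compare to alpha = 0.1. reject H0.

U_X = 2, p = 0.024242, reject H0 at alpha = 0.1.


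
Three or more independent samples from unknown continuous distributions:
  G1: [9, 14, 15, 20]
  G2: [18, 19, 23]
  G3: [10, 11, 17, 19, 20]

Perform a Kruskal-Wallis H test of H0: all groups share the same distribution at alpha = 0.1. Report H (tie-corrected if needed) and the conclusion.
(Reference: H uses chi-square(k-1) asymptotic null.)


Step 1: Combine all N = 12 observations and assign midranks.
sorted (value, group, rank): (9,G1,1), (10,G3,2), (11,G3,3), (14,G1,4), (15,G1,5), (17,G3,6), (18,G2,7), (19,G2,8.5), (19,G3,8.5), (20,G1,10.5), (20,G3,10.5), (23,G2,12)
Step 2: Sum ranks within each group.
R_1 = 20.5 (n_1 = 4)
R_2 = 27.5 (n_2 = 3)
R_3 = 30 (n_3 = 5)
Step 3: H = 12/(N(N+1)) * sum(R_i^2/n_i) - 3(N+1)
     = 12/(12*13) * (20.5^2/4 + 27.5^2/3 + 30^2/5) - 3*13
     = 0.076923 * 537.146 - 39
     = 2.318910.
Step 4: Ties present; correction factor C = 1 - 12/(12^3 - 12) = 0.993007. Corrected H = 2.318910 / 0.993007 = 2.335241.
Step 5: Under H0, H ~ chi^2(2); p-value = 0.311106.
Step 6: alpha = 0.1. fail to reject H0.

H = 2.3352, df = 2, p = 0.311106, fail to reject H0.


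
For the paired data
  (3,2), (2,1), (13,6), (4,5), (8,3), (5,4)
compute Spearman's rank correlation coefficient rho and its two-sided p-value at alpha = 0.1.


Step 1: Rank x and y separately (midranks; no ties here).
rank(x): 3->2, 2->1, 13->6, 4->3, 8->5, 5->4
rank(y): 2->2, 1->1, 6->6, 5->5, 3->3, 4->4
Step 2: d_i = R_x(i) - R_y(i); compute d_i^2.
  (2-2)^2=0, (1-1)^2=0, (6-6)^2=0, (3-5)^2=4, (5-3)^2=4, (4-4)^2=0
sum(d^2) = 8.
Step 3: rho = 1 - 6*8 / (6*(6^2 - 1)) = 1 - 48/210 = 0.771429.
Step 4: Under H0, t = rho * sqrt((n-2)/(1-rho^2)) = 2.4247 ~ t(4).
Step 5: Two-sided p-value from the t-distribution with 4 df = 0.072397.
Step 6: alpha = 0.1. reject H0.

rho = 0.7714, p = 0.072397, reject H0 at alpha = 0.1.


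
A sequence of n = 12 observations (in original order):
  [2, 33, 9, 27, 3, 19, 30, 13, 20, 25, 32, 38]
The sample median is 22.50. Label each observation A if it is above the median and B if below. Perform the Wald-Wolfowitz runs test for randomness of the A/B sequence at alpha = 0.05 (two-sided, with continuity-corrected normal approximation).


Step 1: Compute median = 22.50; label A = above, B = below.
Labels in order: BABABBABBAAA  (n_A = 6, n_B = 6)
Step 2: Count runs R = 8.
Step 3: Under H0 (random ordering), E[R] = 2*n_A*n_B/(n_A+n_B) + 1 = 2*6*6/12 + 1 = 7.0000.
        Var[R] = 2*n_A*n_B*(2*n_A*n_B - n_A - n_B) / ((n_A+n_B)^2 * (n_A+n_B-1)) = 4320/1584 = 2.7273.
        SD[R] = 1.6514.
Step 4: Continuity-corrected z = (R - 0.5 - E[R]) / SD[R] = (8 - 0.5 - 7.0000) / 1.6514 = 0.3028.
Step 5: Two-sided p-value via normal approximation = 2*(1 - Phi(|z|)) = 0.762069.
Step 6: alpha = 0.05. fail to reject H0.

R = 8, z = 0.3028, p = 0.762069, fail to reject H0.


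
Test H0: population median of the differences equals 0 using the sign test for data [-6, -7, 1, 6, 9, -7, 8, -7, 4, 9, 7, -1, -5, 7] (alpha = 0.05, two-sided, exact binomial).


Step 1: Discard zero differences. Original n = 14; n_eff = number of nonzero differences = 14.
Nonzero differences (with sign): -6, -7, +1, +6, +9, -7, +8, -7, +4, +9, +7, -1, -5, +7
Step 2: Count signs: positive = 8, negative = 6.
Step 3: Under H0: P(positive) = 0.5, so the number of positives S ~ Bin(14, 0.5).
Step 4: Two-sided exact p-value = sum of Bin(14,0.5) probabilities at or below the observed probability = 0.790527.
Step 5: alpha = 0.05. fail to reject H0.

n_eff = 14, pos = 8, neg = 6, p = 0.790527, fail to reject H0.


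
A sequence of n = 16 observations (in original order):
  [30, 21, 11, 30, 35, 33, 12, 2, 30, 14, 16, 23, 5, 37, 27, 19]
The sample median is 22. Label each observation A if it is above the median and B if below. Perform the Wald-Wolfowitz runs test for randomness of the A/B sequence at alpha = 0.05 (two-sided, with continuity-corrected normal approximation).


Step 1: Compute median = 22; label A = above, B = below.
Labels in order: ABBAAABBABBABAAB  (n_A = 8, n_B = 8)
Step 2: Count runs R = 10.
Step 3: Under H0 (random ordering), E[R] = 2*n_A*n_B/(n_A+n_B) + 1 = 2*8*8/16 + 1 = 9.0000.
        Var[R] = 2*n_A*n_B*(2*n_A*n_B - n_A - n_B) / ((n_A+n_B)^2 * (n_A+n_B-1)) = 14336/3840 = 3.7333.
        SD[R] = 1.9322.
Step 4: Continuity-corrected z = (R - 0.5 - E[R]) / SD[R] = (10 - 0.5 - 9.0000) / 1.9322 = 0.2588.
Step 5: Two-sided p-value via normal approximation = 2*(1 - Phi(|z|)) = 0.795809.
Step 6: alpha = 0.05. fail to reject H0.

R = 10, z = 0.2588, p = 0.795809, fail to reject H0.


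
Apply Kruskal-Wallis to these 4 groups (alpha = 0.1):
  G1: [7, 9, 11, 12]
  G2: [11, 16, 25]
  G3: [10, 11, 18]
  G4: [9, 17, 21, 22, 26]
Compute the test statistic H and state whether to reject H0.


Step 1: Combine all N = 15 observations and assign midranks.
sorted (value, group, rank): (7,G1,1), (9,G1,2.5), (9,G4,2.5), (10,G3,4), (11,G1,6), (11,G2,6), (11,G3,6), (12,G1,8), (16,G2,9), (17,G4,10), (18,G3,11), (21,G4,12), (22,G4,13), (25,G2,14), (26,G4,15)
Step 2: Sum ranks within each group.
R_1 = 17.5 (n_1 = 4)
R_2 = 29 (n_2 = 3)
R_3 = 21 (n_3 = 3)
R_4 = 52.5 (n_4 = 5)
Step 3: H = 12/(N(N+1)) * sum(R_i^2/n_i) - 3(N+1)
     = 12/(15*16) * (17.5^2/4 + 29^2/3 + 21^2/3 + 52.5^2/5) - 3*16
     = 0.050000 * 1055.15 - 48
     = 4.757292.
Step 4: Ties present; correction factor C = 1 - 30/(15^3 - 15) = 0.991071. Corrected H = 4.757292 / 0.991071 = 4.800150.
Step 5: Under H0, H ~ chi^2(3); p-value = 0.187030.
Step 6: alpha = 0.1. fail to reject H0.

H = 4.8002, df = 3, p = 0.187030, fail to reject H0.


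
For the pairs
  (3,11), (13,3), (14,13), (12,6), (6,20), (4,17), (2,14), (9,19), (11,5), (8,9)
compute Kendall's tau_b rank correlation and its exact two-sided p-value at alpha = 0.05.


Step 1: Enumerate the 45 unordered pairs (i,j) with i<j and classify each by sign(x_j-x_i) * sign(y_j-y_i).
  (1,2):dx=+10,dy=-8->D; (1,3):dx=+11,dy=+2->C; (1,4):dx=+9,dy=-5->D; (1,5):dx=+3,dy=+9->C
  (1,6):dx=+1,dy=+6->C; (1,7):dx=-1,dy=+3->D; (1,8):dx=+6,dy=+8->C; (1,9):dx=+8,dy=-6->D
  (1,10):dx=+5,dy=-2->D; (2,3):dx=+1,dy=+10->C; (2,4):dx=-1,dy=+3->D; (2,5):dx=-7,dy=+17->D
  (2,6):dx=-9,dy=+14->D; (2,7):dx=-11,dy=+11->D; (2,8):dx=-4,dy=+16->D; (2,9):dx=-2,dy=+2->D
  (2,10):dx=-5,dy=+6->D; (3,4):dx=-2,dy=-7->C; (3,5):dx=-8,dy=+7->D; (3,6):dx=-10,dy=+4->D
  (3,7):dx=-12,dy=+1->D; (3,8):dx=-5,dy=+6->D; (3,9):dx=-3,dy=-8->C; (3,10):dx=-6,dy=-4->C
  (4,5):dx=-6,dy=+14->D; (4,6):dx=-8,dy=+11->D; (4,7):dx=-10,dy=+8->D; (4,8):dx=-3,dy=+13->D
  (4,9):dx=-1,dy=-1->C; (4,10):dx=-4,dy=+3->D; (5,6):dx=-2,dy=-3->C; (5,7):dx=-4,dy=-6->C
  (5,8):dx=+3,dy=-1->D; (5,9):dx=+5,dy=-15->D; (5,10):dx=+2,dy=-11->D; (6,7):dx=-2,dy=-3->C
  (6,8):dx=+5,dy=+2->C; (6,9):dx=+7,dy=-12->D; (6,10):dx=+4,dy=-8->D; (7,8):dx=+7,dy=+5->C
  (7,9):dx=+9,dy=-9->D; (7,10):dx=+6,dy=-5->D; (8,9):dx=+2,dy=-14->D; (8,10):dx=-1,dy=-10->C
  (9,10):dx=-3,dy=+4->D
Step 2: C = 15, D = 30, total pairs = 45.
Step 3: tau = (C - D)/(n(n-1)/2) = (15 - 30)/45 = -0.333333.
Step 4: Exact two-sided p-value (enumerate n! = 3628800 permutations of y under H0): p = 0.216373.
Step 5: alpha = 0.05. fail to reject H0.

tau_b = -0.3333 (C=15, D=30), p = 0.216373, fail to reject H0.


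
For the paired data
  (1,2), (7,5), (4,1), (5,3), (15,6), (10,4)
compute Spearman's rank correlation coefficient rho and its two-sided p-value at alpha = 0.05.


Step 1: Rank x and y separately (midranks; no ties here).
rank(x): 1->1, 7->4, 4->2, 5->3, 15->6, 10->5
rank(y): 2->2, 5->5, 1->1, 3->3, 6->6, 4->4
Step 2: d_i = R_x(i) - R_y(i); compute d_i^2.
  (1-2)^2=1, (4-5)^2=1, (2-1)^2=1, (3-3)^2=0, (6-6)^2=0, (5-4)^2=1
sum(d^2) = 4.
Step 3: rho = 1 - 6*4 / (6*(6^2 - 1)) = 1 - 24/210 = 0.885714.
Step 4: Under H0, t = rho * sqrt((n-2)/(1-rho^2)) = 3.8158 ~ t(4).
Step 5: Two-sided p-value from the t-distribution with 4 df = 0.018845.
Step 6: alpha = 0.05. reject H0.

rho = 0.8857, p = 0.018845, reject H0 at alpha = 0.05.


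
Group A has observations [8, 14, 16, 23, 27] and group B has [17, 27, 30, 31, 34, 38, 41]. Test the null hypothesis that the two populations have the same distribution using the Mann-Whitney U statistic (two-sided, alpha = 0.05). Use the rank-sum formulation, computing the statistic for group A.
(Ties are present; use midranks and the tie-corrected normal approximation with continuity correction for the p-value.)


Step 1: Combine and sort all 12 observations; assign midranks.
sorted (value, group): (8,X), (14,X), (16,X), (17,Y), (23,X), (27,X), (27,Y), (30,Y), (31,Y), (34,Y), (38,Y), (41,Y)
ranks: 8->1, 14->2, 16->3, 17->4, 23->5, 27->6.5, 27->6.5, 30->8, 31->9, 34->10, 38->11, 41->12
Step 2: Rank sum for X: R1 = 1 + 2 + 3 + 5 + 6.5 = 17.5.
Step 3: U_X = R1 - n1(n1+1)/2 = 17.5 - 5*6/2 = 17.5 - 15 = 2.5.
       U_Y = n1*n2 - U_X = 35 - 2.5 = 32.5.
Step 4: Ties are present, so use the tie-corrected normal approximation (with continuity correction) for the p-value.
Step 5: p-value = 0.018328; compare to alpha = 0.05. reject H0.

U_X = 2.5, p = 0.018328, reject H0 at alpha = 0.05.


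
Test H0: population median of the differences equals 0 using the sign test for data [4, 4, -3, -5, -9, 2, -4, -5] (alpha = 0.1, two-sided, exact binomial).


Step 1: Discard zero differences. Original n = 8; n_eff = number of nonzero differences = 8.
Nonzero differences (with sign): +4, +4, -3, -5, -9, +2, -4, -5
Step 2: Count signs: positive = 3, negative = 5.
Step 3: Under H0: P(positive) = 0.5, so the number of positives S ~ Bin(8, 0.5).
Step 4: Two-sided exact p-value = sum of Bin(8,0.5) probabilities at or below the observed probability = 0.726562.
Step 5: alpha = 0.1. fail to reject H0.

n_eff = 8, pos = 3, neg = 5, p = 0.726562, fail to reject H0.


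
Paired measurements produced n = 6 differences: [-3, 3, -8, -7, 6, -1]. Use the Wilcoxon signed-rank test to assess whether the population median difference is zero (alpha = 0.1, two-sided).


Step 1: Drop any zero differences (none here) and take |d_i|.
|d| = [3, 3, 8, 7, 6, 1]
Step 2: Midrank |d_i| (ties get averaged ranks).
ranks: |3|->2.5, |3|->2.5, |8|->6, |7|->5, |6|->4, |1|->1
Step 3: Attach original signs; sum ranks with positive sign and with negative sign.
W+ = 2.5 + 4 = 6.5
W- = 2.5 + 6 + 5 + 1 = 14.5
(Check: W+ + W- = 21 should equal n(n+1)/2 = 21.)
Step 4: Test statistic W = min(W+, W-) = 6.5.
Step 5: Ties in |d|, so use the tie-corrected normal approximation.
        E[W] = n(n+1)/4 = 6*7/4 = 10.5.
        Tie groups: |d|=3 (t=2); sum(t^3 - t) = 6.
        Var[W] = n(n+1)(2n+1)/24 - sum(t^3-t)/48 = 546/24 - 6/48 = 22.625.
        z = (W - E[W]) / sqrt(Var[W]) = (6.5 - 10.5) / 4.7566 = -0.8409.
        Two-sided p = 2*Phi(z) = 0.400381.
Step 6: alpha = 0.1. fail to reject H0.

W+ = 6.5, W- = 14.5, W = min = 6.5, p = 0.400381, fail to reject H0.


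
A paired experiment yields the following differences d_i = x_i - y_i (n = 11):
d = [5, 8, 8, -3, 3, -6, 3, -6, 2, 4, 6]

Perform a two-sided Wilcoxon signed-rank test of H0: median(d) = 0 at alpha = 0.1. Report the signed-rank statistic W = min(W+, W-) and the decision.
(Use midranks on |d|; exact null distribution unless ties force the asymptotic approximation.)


Step 1: Drop any zero differences (none here) and take |d_i|.
|d| = [5, 8, 8, 3, 3, 6, 3, 6, 2, 4, 6]
Step 2: Midrank |d_i| (ties get averaged ranks).
ranks: |5|->6, |8|->10.5, |8|->10.5, |3|->3, |3|->3, |6|->8, |3|->3, |6|->8, |2|->1, |4|->5, |6|->8
Step 3: Attach original signs; sum ranks with positive sign and with negative sign.
W+ = 6 + 10.5 + 10.5 + 3 + 3 + 1 + 5 + 8 = 47
W- = 3 + 8 + 8 = 19
(Check: W+ + W- = 66 should equal n(n+1)/2 = 66.)
Step 4: Test statistic W = min(W+, W-) = 19.
Step 5: Ties in |d|, so use the tie-corrected normal approximation.
        E[W] = n(n+1)/4 = 11*12/4 = 33.
        Tie groups: |d|=3 (t=3), |d|=6 (t=3), |d|=8 (t=2); sum(t^3 - t) = 54.
        Var[W] = n(n+1)(2n+1)/24 - sum(t^3-t)/48 = 3036/24 - 54/48 = 125.375.
        z = (W - E[W]) / sqrt(Var[W]) = (19 - 33) / 11.1971 = -1.2503.
        Two-sided p = 2*Phi(z) = 0.211181.
Step 6: alpha = 0.1. fail to reject H0.

W+ = 47, W- = 19, W = min = 19, p = 0.211181, fail to reject H0.


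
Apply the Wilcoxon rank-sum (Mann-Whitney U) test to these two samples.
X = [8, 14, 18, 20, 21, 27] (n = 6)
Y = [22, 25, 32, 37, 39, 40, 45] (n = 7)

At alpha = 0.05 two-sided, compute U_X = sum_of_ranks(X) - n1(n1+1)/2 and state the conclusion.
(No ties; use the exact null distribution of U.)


Step 1: Combine and sort all 13 observations; assign midranks.
sorted (value, group): (8,X), (14,X), (18,X), (20,X), (21,X), (22,Y), (25,Y), (27,X), (32,Y), (37,Y), (39,Y), (40,Y), (45,Y)
ranks: 8->1, 14->2, 18->3, 20->4, 21->5, 22->6, 25->7, 27->8, 32->9, 37->10, 39->11, 40->12, 45->13
Step 2: Rank sum for X: R1 = 1 + 2 + 3 + 4 + 5 + 8 = 23.
Step 3: U_X = R1 - n1(n1+1)/2 = 23 - 6*7/2 = 23 - 21 = 2.
       U_Y = n1*n2 - U_X = 42 - 2 = 40.
Step 4: No ties, so the exact null distribution of U (based on enumerating the C(13,6) = 1716 equally likely rank assignments) gives the two-sided p-value.
Step 5: p-value = 0.004662; compare to alpha = 0.05. reject H0.

U_X = 2, p = 0.004662, reject H0 at alpha = 0.05.


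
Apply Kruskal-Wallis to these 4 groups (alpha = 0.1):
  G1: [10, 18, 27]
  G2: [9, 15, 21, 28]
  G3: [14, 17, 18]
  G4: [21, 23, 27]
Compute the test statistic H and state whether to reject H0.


Step 1: Combine all N = 13 observations and assign midranks.
sorted (value, group, rank): (9,G2,1), (10,G1,2), (14,G3,3), (15,G2,4), (17,G3,5), (18,G1,6.5), (18,G3,6.5), (21,G2,8.5), (21,G4,8.5), (23,G4,10), (27,G1,11.5), (27,G4,11.5), (28,G2,13)
Step 2: Sum ranks within each group.
R_1 = 20 (n_1 = 3)
R_2 = 26.5 (n_2 = 4)
R_3 = 14.5 (n_3 = 3)
R_4 = 30 (n_4 = 3)
Step 3: H = 12/(N(N+1)) * sum(R_i^2/n_i) - 3(N+1)
     = 12/(13*14) * (20^2/3 + 26.5^2/4 + 14.5^2/3 + 30^2/3) - 3*14
     = 0.065934 * 678.979 - 42
     = 2.767857.
Step 4: Ties present; correction factor C = 1 - 18/(13^3 - 13) = 0.991758. Corrected H = 2.767857 / 0.991758 = 2.790859.
Step 5: Under H0, H ~ chi^2(3); p-value = 0.425007.
Step 6: alpha = 0.1. fail to reject H0.

H = 2.7909, df = 3, p = 0.425007, fail to reject H0.


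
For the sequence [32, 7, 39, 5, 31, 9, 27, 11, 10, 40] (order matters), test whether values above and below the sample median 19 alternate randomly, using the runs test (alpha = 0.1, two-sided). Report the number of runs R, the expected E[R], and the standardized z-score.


Step 1: Compute median = 19; label A = above, B = below.
Labels in order: ABABABABBA  (n_A = 5, n_B = 5)
Step 2: Count runs R = 9.
Step 3: Under H0 (random ordering), E[R] = 2*n_A*n_B/(n_A+n_B) + 1 = 2*5*5/10 + 1 = 6.0000.
        Var[R] = 2*n_A*n_B*(2*n_A*n_B - n_A - n_B) / ((n_A+n_B)^2 * (n_A+n_B-1)) = 2000/900 = 2.2222.
        SD[R] = 1.4907.
Step 4: Continuity-corrected z = (R - 0.5 - E[R]) / SD[R] = (9 - 0.5 - 6.0000) / 1.4907 = 1.6771.
Step 5: Two-sided p-value via normal approximation = 2*(1 - Phi(|z|)) = 0.093533.
Step 6: alpha = 0.1. reject H0.

R = 9, z = 1.6771, p = 0.093533, reject H0.


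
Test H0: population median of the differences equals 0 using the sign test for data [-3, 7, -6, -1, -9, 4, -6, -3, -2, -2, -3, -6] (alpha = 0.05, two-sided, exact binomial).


Step 1: Discard zero differences. Original n = 12; n_eff = number of nonzero differences = 12.
Nonzero differences (with sign): -3, +7, -6, -1, -9, +4, -6, -3, -2, -2, -3, -6
Step 2: Count signs: positive = 2, negative = 10.
Step 3: Under H0: P(positive) = 0.5, so the number of positives S ~ Bin(12, 0.5).
Step 4: Two-sided exact p-value = sum of Bin(12,0.5) probabilities at or below the observed probability = 0.038574.
Step 5: alpha = 0.05. reject H0.

n_eff = 12, pos = 2, neg = 10, p = 0.038574, reject H0.


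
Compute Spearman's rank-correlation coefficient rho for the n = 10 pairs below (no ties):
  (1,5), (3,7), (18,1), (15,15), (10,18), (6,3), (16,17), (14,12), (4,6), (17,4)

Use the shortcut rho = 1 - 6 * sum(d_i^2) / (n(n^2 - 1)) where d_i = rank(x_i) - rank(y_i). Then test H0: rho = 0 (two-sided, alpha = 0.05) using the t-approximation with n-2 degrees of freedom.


Step 1: Rank x and y separately (midranks; no ties here).
rank(x): 1->1, 3->2, 18->10, 15->7, 10->5, 6->4, 16->8, 14->6, 4->3, 17->9
rank(y): 5->4, 7->6, 1->1, 15->8, 18->10, 3->2, 17->9, 12->7, 6->5, 4->3
Step 2: d_i = R_x(i) - R_y(i); compute d_i^2.
  (1-4)^2=9, (2-6)^2=16, (10-1)^2=81, (7-8)^2=1, (5-10)^2=25, (4-2)^2=4, (8-9)^2=1, (6-7)^2=1, (3-5)^2=4, (9-3)^2=36
sum(d^2) = 178.
Step 3: rho = 1 - 6*178 / (10*(10^2 - 1)) = 1 - 1068/990 = -0.078788.
Step 4: Under H0, t = rho * sqrt((n-2)/(1-rho^2)) = -0.2235 ~ t(8).
Step 5: Two-sided p-value from the t-distribution with 8 df = 0.828717.
Step 6: alpha = 0.05. fail to reject H0.

rho = -0.0788, p = 0.828717, fail to reject H0 at alpha = 0.05.


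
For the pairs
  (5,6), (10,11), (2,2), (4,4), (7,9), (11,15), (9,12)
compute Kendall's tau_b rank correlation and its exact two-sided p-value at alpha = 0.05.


Step 1: Enumerate the 21 unordered pairs (i,j) with i<j and classify each by sign(x_j-x_i) * sign(y_j-y_i).
  (1,2):dx=+5,dy=+5->C; (1,3):dx=-3,dy=-4->C; (1,4):dx=-1,dy=-2->C; (1,5):dx=+2,dy=+3->C
  (1,6):dx=+6,dy=+9->C; (1,7):dx=+4,dy=+6->C; (2,3):dx=-8,dy=-9->C; (2,4):dx=-6,dy=-7->C
  (2,5):dx=-3,dy=-2->C; (2,6):dx=+1,dy=+4->C; (2,7):dx=-1,dy=+1->D; (3,4):dx=+2,dy=+2->C
  (3,5):dx=+5,dy=+7->C; (3,6):dx=+9,dy=+13->C; (3,7):dx=+7,dy=+10->C; (4,5):dx=+3,dy=+5->C
  (4,6):dx=+7,dy=+11->C; (4,7):dx=+5,dy=+8->C; (5,6):dx=+4,dy=+6->C; (5,7):dx=+2,dy=+3->C
  (6,7):dx=-2,dy=-3->C
Step 2: C = 20, D = 1, total pairs = 21.
Step 3: tau = (C - D)/(n(n-1)/2) = (20 - 1)/21 = 0.904762.
Step 4: Exact two-sided p-value (enumerate n! = 5040 permutations of y under H0): p = 0.002778.
Step 5: alpha = 0.05. reject H0.

tau_b = 0.9048 (C=20, D=1), p = 0.002778, reject H0.


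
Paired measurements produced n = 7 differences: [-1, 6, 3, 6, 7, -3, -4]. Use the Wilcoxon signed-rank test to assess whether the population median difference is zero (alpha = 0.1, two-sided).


Step 1: Drop any zero differences (none here) and take |d_i|.
|d| = [1, 6, 3, 6, 7, 3, 4]
Step 2: Midrank |d_i| (ties get averaged ranks).
ranks: |1|->1, |6|->5.5, |3|->2.5, |6|->5.5, |7|->7, |3|->2.5, |4|->4
Step 3: Attach original signs; sum ranks with positive sign and with negative sign.
W+ = 5.5 + 2.5 + 5.5 + 7 = 20.5
W- = 1 + 2.5 + 4 = 7.5
(Check: W+ + W- = 28 should equal n(n+1)/2 = 28.)
Step 4: Test statistic W = min(W+, W-) = 7.5.
Step 5: Ties in |d|, so use the tie-corrected normal approximation.
        E[W] = n(n+1)/4 = 7*8/4 = 14.
        Tie groups: |d|=3 (t=2), |d|=6 (t=2); sum(t^3 - t) = 12.
        Var[W] = n(n+1)(2n+1)/24 - sum(t^3-t)/48 = 840/24 - 12/48 = 34.75.
        z = (W - E[W]) / sqrt(Var[W]) = (7.5 - 14) / 5.8949 = -1.1026.
        Two-sided p = 2*Phi(z) = 0.270181.
Step 6: alpha = 0.1. fail to reject H0.

W+ = 20.5, W- = 7.5, W = min = 7.5, p = 0.270181, fail to reject H0.


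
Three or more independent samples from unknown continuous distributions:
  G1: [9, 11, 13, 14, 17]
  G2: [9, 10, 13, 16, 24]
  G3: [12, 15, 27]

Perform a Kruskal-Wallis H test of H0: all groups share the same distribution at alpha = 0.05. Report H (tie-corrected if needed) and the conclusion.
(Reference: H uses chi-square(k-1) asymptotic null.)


Step 1: Combine all N = 13 observations and assign midranks.
sorted (value, group, rank): (9,G1,1.5), (9,G2,1.5), (10,G2,3), (11,G1,4), (12,G3,5), (13,G1,6.5), (13,G2,6.5), (14,G1,8), (15,G3,9), (16,G2,10), (17,G1,11), (24,G2,12), (27,G3,13)
Step 2: Sum ranks within each group.
R_1 = 31 (n_1 = 5)
R_2 = 33 (n_2 = 5)
R_3 = 27 (n_3 = 3)
Step 3: H = 12/(N(N+1)) * sum(R_i^2/n_i) - 3(N+1)
     = 12/(13*14) * (31^2/5 + 33^2/5 + 27^2/3) - 3*14
     = 0.065934 * 653 - 42
     = 1.054945.
Step 4: Ties present; correction factor C = 1 - 12/(13^3 - 13) = 0.994505. Corrected H = 1.054945 / 0.994505 = 1.060773.
Step 5: Under H0, H ~ chi^2(2); p-value = 0.588377.
Step 6: alpha = 0.05. fail to reject H0.

H = 1.0608, df = 2, p = 0.588377, fail to reject H0.


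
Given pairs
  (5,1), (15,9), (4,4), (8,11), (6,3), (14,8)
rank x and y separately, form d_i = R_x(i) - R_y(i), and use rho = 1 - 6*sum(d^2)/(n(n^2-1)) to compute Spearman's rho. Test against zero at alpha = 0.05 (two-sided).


Step 1: Rank x and y separately (midranks; no ties here).
rank(x): 5->2, 15->6, 4->1, 8->4, 6->3, 14->5
rank(y): 1->1, 9->5, 4->3, 11->6, 3->2, 8->4
Step 2: d_i = R_x(i) - R_y(i); compute d_i^2.
  (2-1)^2=1, (6-5)^2=1, (1-3)^2=4, (4-6)^2=4, (3-2)^2=1, (5-4)^2=1
sum(d^2) = 12.
Step 3: rho = 1 - 6*12 / (6*(6^2 - 1)) = 1 - 72/210 = 0.657143.
Step 4: Under H0, t = rho * sqrt((n-2)/(1-rho^2)) = 1.7436 ~ t(4).
Step 5: Two-sided p-value from the t-distribution with 4 df = 0.156175.
Step 6: alpha = 0.05. fail to reject H0.

rho = 0.6571, p = 0.156175, fail to reject H0 at alpha = 0.05.


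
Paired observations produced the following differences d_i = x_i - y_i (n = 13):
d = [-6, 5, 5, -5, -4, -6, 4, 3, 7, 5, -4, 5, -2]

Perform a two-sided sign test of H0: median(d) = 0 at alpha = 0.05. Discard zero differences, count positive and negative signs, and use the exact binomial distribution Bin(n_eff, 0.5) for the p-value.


Step 1: Discard zero differences. Original n = 13; n_eff = number of nonzero differences = 13.
Nonzero differences (with sign): -6, +5, +5, -5, -4, -6, +4, +3, +7, +5, -4, +5, -2
Step 2: Count signs: positive = 7, negative = 6.
Step 3: Under H0: P(positive) = 0.5, so the number of positives S ~ Bin(13, 0.5).
Step 4: Two-sided exact p-value = sum of Bin(13,0.5) probabilities at or below the observed probability = 1.000000.
Step 5: alpha = 0.05. fail to reject H0.

n_eff = 13, pos = 7, neg = 6, p = 1.000000, fail to reject H0.


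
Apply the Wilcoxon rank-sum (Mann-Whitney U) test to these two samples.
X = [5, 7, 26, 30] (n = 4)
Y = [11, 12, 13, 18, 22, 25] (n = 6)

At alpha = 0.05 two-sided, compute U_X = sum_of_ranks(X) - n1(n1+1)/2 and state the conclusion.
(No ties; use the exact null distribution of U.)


Step 1: Combine and sort all 10 observations; assign midranks.
sorted (value, group): (5,X), (7,X), (11,Y), (12,Y), (13,Y), (18,Y), (22,Y), (25,Y), (26,X), (30,X)
ranks: 5->1, 7->2, 11->3, 12->4, 13->5, 18->6, 22->7, 25->8, 26->9, 30->10
Step 2: Rank sum for X: R1 = 1 + 2 + 9 + 10 = 22.
Step 3: U_X = R1 - n1(n1+1)/2 = 22 - 4*5/2 = 22 - 10 = 12.
       U_Y = n1*n2 - U_X = 24 - 12 = 12.
Step 4: No ties, so the exact null distribution of U (based on enumerating the C(10,4) = 210 equally likely rank assignments) gives the two-sided p-value.
Step 5: p-value = 1.000000; compare to alpha = 0.05. fail to reject H0.

U_X = 12, p = 1.000000, fail to reject H0 at alpha = 0.05.


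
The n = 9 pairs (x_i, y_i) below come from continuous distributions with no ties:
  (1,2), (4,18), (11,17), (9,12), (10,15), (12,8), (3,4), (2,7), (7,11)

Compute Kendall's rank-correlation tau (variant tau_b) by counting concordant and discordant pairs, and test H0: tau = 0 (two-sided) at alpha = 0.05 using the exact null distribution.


Step 1: Enumerate the 36 unordered pairs (i,j) with i<j and classify each by sign(x_j-x_i) * sign(y_j-y_i).
  (1,2):dx=+3,dy=+16->C; (1,3):dx=+10,dy=+15->C; (1,4):dx=+8,dy=+10->C; (1,5):dx=+9,dy=+13->C
  (1,6):dx=+11,dy=+6->C; (1,7):dx=+2,dy=+2->C; (1,8):dx=+1,dy=+5->C; (1,9):dx=+6,dy=+9->C
  (2,3):dx=+7,dy=-1->D; (2,4):dx=+5,dy=-6->D; (2,5):dx=+6,dy=-3->D; (2,6):dx=+8,dy=-10->D
  (2,7):dx=-1,dy=-14->C; (2,8):dx=-2,dy=-11->C; (2,9):dx=+3,dy=-7->D; (3,4):dx=-2,dy=-5->C
  (3,5):dx=-1,dy=-2->C; (3,6):dx=+1,dy=-9->D; (3,7):dx=-8,dy=-13->C; (3,8):dx=-9,dy=-10->C
  (3,9):dx=-4,dy=-6->C; (4,5):dx=+1,dy=+3->C; (4,6):dx=+3,dy=-4->D; (4,7):dx=-6,dy=-8->C
  (4,8):dx=-7,dy=-5->C; (4,9):dx=-2,dy=-1->C; (5,6):dx=+2,dy=-7->D; (5,7):dx=-7,dy=-11->C
  (5,8):dx=-8,dy=-8->C; (5,9):dx=-3,dy=-4->C; (6,7):dx=-9,dy=-4->C; (6,8):dx=-10,dy=-1->C
  (6,9):dx=-5,dy=+3->D; (7,8):dx=-1,dy=+3->D; (7,9):dx=+4,dy=+7->C; (8,9):dx=+5,dy=+4->C
Step 2: C = 26, D = 10, total pairs = 36.
Step 3: tau = (C - D)/(n(n-1)/2) = (26 - 10)/36 = 0.444444.
Step 4: Exact two-sided p-value (enumerate n! = 362880 permutations of y under H0): p = 0.119439.
Step 5: alpha = 0.05. fail to reject H0.

tau_b = 0.4444 (C=26, D=10), p = 0.119439, fail to reject H0.


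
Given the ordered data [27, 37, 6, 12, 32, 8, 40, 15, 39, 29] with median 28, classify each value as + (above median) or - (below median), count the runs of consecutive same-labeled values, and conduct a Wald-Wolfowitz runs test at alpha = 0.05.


Step 1: Compute median = 28; label A = above, B = below.
Labels in order: BABBABABAA  (n_A = 5, n_B = 5)
Step 2: Count runs R = 8.
Step 3: Under H0 (random ordering), E[R] = 2*n_A*n_B/(n_A+n_B) + 1 = 2*5*5/10 + 1 = 6.0000.
        Var[R] = 2*n_A*n_B*(2*n_A*n_B - n_A - n_B) / ((n_A+n_B)^2 * (n_A+n_B-1)) = 2000/900 = 2.2222.
        SD[R] = 1.4907.
Step 4: Continuity-corrected z = (R - 0.5 - E[R]) / SD[R] = (8 - 0.5 - 6.0000) / 1.4907 = 1.0062.
Step 5: Two-sided p-value via normal approximation = 2*(1 - Phi(|z|)) = 0.314305.
Step 6: alpha = 0.05. fail to reject H0.

R = 8, z = 1.0062, p = 0.314305, fail to reject H0.


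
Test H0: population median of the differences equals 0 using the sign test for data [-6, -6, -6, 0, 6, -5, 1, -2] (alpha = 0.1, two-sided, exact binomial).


Step 1: Discard zero differences. Original n = 8; n_eff = number of nonzero differences = 7.
Nonzero differences (with sign): -6, -6, -6, +6, -5, +1, -2
Step 2: Count signs: positive = 2, negative = 5.
Step 3: Under H0: P(positive) = 0.5, so the number of positives S ~ Bin(7, 0.5).
Step 4: Two-sided exact p-value = sum of Bin(7,0.5) probabilities at or below the observed probability = 0.453125.
Step 5: alpha = 0.1. fail to reject H0.

n_eff = 7, pos = 2, neg = 5, p = 0.453125, fail to reject H0.


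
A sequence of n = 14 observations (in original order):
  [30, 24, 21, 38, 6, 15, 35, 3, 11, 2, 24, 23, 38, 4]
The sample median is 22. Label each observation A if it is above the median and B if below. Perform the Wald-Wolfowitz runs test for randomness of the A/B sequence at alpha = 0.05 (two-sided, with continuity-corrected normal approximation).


Step 1: Compute median = 22; label A = above, B = below.
Labels in order: AABABBABBBAAAB  (n_A = 7, n_B = 7)
Step 2: Count runs R = 8.
Step 3: Under H0 (random ordering), E[R] = 2*n_A*n_B/(n_A+n_B) + 1 = 2*7*7/14 + 1 = 8.0000.
        Var[R] = 2*n_A*n_B*(2*n_A*n_B - n_A - n_B) / ((n_A+n_B)^2 * (n_A+n_B-1)) = 8232/2548 = 3.2308.
        SD[R] = 1.7974.
Step 4: R = E[R], so z = 0 with no continuity correction.
Step 5: Two-sided p-value via normal approximation = 2*(1 - Phi(|z|)) = 1.000000.
Step 6: alpha = 0.05. fail to reject H0.

R = 8, z = 0.0000, p = 1.000000, fail to reject H0.


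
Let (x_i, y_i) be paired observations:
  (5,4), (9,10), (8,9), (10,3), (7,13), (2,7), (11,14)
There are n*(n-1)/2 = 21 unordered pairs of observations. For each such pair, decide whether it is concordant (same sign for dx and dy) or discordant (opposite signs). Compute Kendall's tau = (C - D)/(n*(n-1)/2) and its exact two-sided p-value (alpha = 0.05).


Step 1: Enumerate the 21 unordered pairs (i,j) with i<j and classify each by sign(x_j-x_i) * sign(y_j-y_i).
  (1,2):dx=+4,dy=+6->C; (1,3):dx=+3,dy=+5->C; (1,4):dx=+5,dy=-1->D; (1,5):dx=+2,dy=+9->C
  (1,6):dx=-3,dy=+3->D; (1,7):dx=+6,dy=+10->C; (2,3):dx=-1,dy=-1->C; (2,4):dx=+1,dy=-7->D
  (2,5):dx=-2,dy=+3->D; (2,6):dx=-7,dy=-3->C; (2,7):dx=+2,dy=+4->C; (3,4):dx=+2,dy=-6->D
  (3,5):dx=-1,dy=+4->D; (3,6):dx=-6,dy=-2->C; (3,7):dx=+3,dy=+5->C; (4,5):dx=-3,dy=+10->D
  (4,6):dx=-8,dy=+4->D; (4,7):dx=+1,dy=+11->C; (5,6):dx=-5,dy=-6->C; (5,7):dx=+4,dy=+1->C
  (6,7):dx=+9,dy=+7->C
Step 2: C = 13, D = 8, total pairs = 21.
Step 3: tau = (C - D)/(n(n-1)/2) = (13 - 8)/21 = 0.238095.
Step 4: Exact two-sided p-value (enumerate n! = 5040 permutations of y under H0): p = 0.561905.
Step 5: alpha = 0.05. fail to reject H0.

tau_b = 0.2381 (C=13, D=8), p = 0.561905, fail to reject H0.


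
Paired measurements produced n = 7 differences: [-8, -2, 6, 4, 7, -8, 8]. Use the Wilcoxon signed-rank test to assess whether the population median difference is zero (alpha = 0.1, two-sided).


Step 1: Drop any zero differences (none here) and take |d_i|.
|d| = [8, 2, 6, 4, 7, 8, 8]
Step 2: Midrank |d_i| (ties get averaged ranks).
ranks: |8|->6, |2|->1, |6|->3, |4|->2, |7|->4, |8|->6, |8|->6
Step 3: Attach original signs; sum ranks with positive sign and with negative sign.
W+ = 3 + 2 + 4 + 6 = 15
W- = 6 + 1 + 6 = 13
(Check: W+ + W- = 28 should equal n(n+1)/2 = 28.)
Step 4: Test statistic W = min(W+, W-) = 13.
Step 5: Ties in |d|, so use the tie-corrected normal approximation.
        E[W] = n(n+1)/4 = 7*8/4 = 14.
        Tie groups: |d|=8 (t=3); sum(t^3 - t) = 24.
        Var[W] = n(n+1)(2n+1)/24 - sum(t^3-t)/48 = 840/24 - 24/48 = 34.5.
        z = (W - E[W]) / sqrt(Var[W]) = (13 - 14) / 5.8737 = -0.1703.
        Two-sided p = 2*Phi(z) = 0.864813.
Step 6: alpha = 0.1. fail to reject H0.

W+ = 15, W- = 13, W = min = 13, p = 0.864813, fail to reject H0.


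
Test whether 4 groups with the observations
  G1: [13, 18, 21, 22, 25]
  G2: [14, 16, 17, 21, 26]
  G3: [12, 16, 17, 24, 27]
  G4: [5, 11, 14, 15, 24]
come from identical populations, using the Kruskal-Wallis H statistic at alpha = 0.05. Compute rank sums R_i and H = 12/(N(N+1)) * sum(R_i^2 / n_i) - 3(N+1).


Step 1: Combine all N = 20 observations and assign midranks.
sorted (value, group, rank): (5,G4,1), (11,G4,2), (12,G3,3), (13,G1,4), (14,G2,5.5), (14,G4,5.5), (15,G4,7), (16,G2,8.5), (16,G3,8.5), (17,G2,10.5), (17,G3,10.5), (18,G1,12), (21,G1,13.5), (21,G2,13.5), (22,G1,15), (24,G3,16.5), (24,G4,16.5), (25,G1,18), (26,G2,19), (27,G3,20)
Step 2: Sum ranks within each group.
R_1 = 62.5 (n_1 = 5)
R_2 = 57 (n_2 = 5)
R_3 = 58.5 (n_3 = 5)
R_4 = 32 (n_4 = 5)
Step 3: H = 12/(N(N+1)) * sum(R_i^2/n_i) - 3(N+1)
     = 12/(20*21) * (62.5^2/5 + 57^2/5 + 58.5^2/5 + 32^2/5) - 3*21
     = 0.028571 * 2320.3 - 63
     = 3.294286.
Step 4: Ties present; correction factor C = 1 - 30/(20^3 - 20) = 0.996241. Corrected H = 3.294286 / 0.996241 = 3.306717.
Step 5: Under H0, H ~ chi^2(3); p-value = 0.346709.
Step 6: alpha = 0.05. fail to reject H0.

H = 3.3067, df = 3, p = 0.346709, fail to reject H0.


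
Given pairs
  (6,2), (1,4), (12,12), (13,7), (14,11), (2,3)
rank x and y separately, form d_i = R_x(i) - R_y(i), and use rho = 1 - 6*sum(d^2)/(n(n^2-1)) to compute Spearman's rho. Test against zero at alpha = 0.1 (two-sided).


Step 1: Rank x and y separately (midranks; no ties here).
rank(x): 6->3, 1->1, 12->4, 13->5, 14->6, 2->2
rank(y): 2->1, 4->3, 12->6, 7->4, 11->5, 3->2
Step 2: d_i = R_x(i) - R_y(i); compute d_i^2.
  (3-1)^2=4, (1-3)^2=4, (4-6)^2=4, (5-4)^2=1, (6-5)^2=1, (2-2)^2=0
sum(d^2) = 14.
Step 3: rho = 1 - 6*14 / (6*(6^2 - 1)) = 1 - 84/210 = 0.600000.
Step 4: Under H0, t = rho * sqrt((n-2)/(1-rho^2)) = 1.5000 ~ t(4).
Step 5: Two-sided p-value from the t-distribution with 4 df = 0.208000.
Step 6: alpha = 0.1. fail to reject H0.

rho = 0.6000, p = 0.208000, fail to reject H0 at alpha = 0.1.
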